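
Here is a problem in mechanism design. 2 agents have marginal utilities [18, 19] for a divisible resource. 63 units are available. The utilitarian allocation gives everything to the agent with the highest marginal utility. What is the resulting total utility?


Step 1: The marginal utilities are [18, 19]
Step 2: The highest marginal utility is 19
Step 3: All 63 units go to that agent
Step 4: Total utility = 19 * 63 = 1197

1197


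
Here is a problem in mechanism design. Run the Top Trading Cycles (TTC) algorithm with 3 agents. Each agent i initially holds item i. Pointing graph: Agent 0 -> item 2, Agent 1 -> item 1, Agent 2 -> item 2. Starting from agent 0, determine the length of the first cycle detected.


Step 1: Trace the pointer graph from agent 0: 0 -> 2 -> 2
Step 2: A cycle is detected when we revisit agent 2
Step 3: The cycle is: 2 -> 2
Step 4: Cycle length = 1

1


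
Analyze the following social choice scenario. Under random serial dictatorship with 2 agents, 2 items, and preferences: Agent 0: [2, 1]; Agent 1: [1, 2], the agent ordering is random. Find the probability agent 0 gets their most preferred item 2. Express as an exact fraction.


Step 1: Agent 0 wants item 2
Step 2: There are 2 possible orderings of agents
Step 3: In 2 orderings, agent 0 gets item 2
Step 4: Probability = 2/2 = 1

1


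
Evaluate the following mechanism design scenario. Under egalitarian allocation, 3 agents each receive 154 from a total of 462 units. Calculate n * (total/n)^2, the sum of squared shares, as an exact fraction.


Step 1: Each agent's share = 462/3 = 154
Step 2: Square of each share = (154)^2 = 23716
Step 3: Sum of squares = 3 * 23716 = 71148

71148


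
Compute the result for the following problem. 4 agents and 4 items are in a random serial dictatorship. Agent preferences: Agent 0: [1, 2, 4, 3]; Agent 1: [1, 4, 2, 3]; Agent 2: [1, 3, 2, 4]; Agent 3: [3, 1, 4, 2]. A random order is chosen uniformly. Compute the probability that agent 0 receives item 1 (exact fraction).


Step 1: Agent 0 wants item 1
Step 2: There are 24 possible orderings of agents
Step 3: In 8 orderings, agent 0 gets item 1
Step 4: Probability = 8/24 = 1/3

1/3


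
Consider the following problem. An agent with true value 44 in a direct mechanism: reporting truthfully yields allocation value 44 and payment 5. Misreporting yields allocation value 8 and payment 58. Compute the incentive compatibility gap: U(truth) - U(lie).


Step 1: U(truth) = value - payment = 44 - 5 = 39
Step 2: U(lie) = allocation - payment = 8 - 58 = -50
Step 3: IC gap = 39 - (-50) = 89

89


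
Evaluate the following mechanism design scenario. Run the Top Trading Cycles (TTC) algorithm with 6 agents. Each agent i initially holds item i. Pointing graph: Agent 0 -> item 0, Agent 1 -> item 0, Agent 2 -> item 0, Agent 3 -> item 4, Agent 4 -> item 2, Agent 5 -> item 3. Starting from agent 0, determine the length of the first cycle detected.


Step 1: Trace the pointer graph from agent 0: 0 -> 0
Step 2: A cycle is detected when we revisit agent 0
Step 3: The cycle is: 0 -> 0
Step 4: Cycle length = 1

1


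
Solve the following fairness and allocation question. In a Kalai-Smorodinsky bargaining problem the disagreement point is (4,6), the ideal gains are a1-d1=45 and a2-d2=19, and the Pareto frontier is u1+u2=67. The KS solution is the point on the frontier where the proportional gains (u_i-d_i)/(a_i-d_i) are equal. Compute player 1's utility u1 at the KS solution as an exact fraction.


Step 1: At the KS point, (u1-d1)/r1 = (u2-d2)/r2 = t and u1+u2 = 67
Step 2: u1 = d1 + r1*t and u2 = d2 + r2*t, so (d1 + r1*t) + (d2 + r2*t) = 67
Step 3: t = (67 - 4 - 6)/(45 + 19) = 57/64
Step 4: u1 = d1 + r1*t = 4 + 45 * 57/64 = 2821/64
Step 5: (Check: u2 = d2 + r2*t = 1467/64; u1+u2 = 2821/64 + 1467/64 = 67, on the frontier.)

2821/64


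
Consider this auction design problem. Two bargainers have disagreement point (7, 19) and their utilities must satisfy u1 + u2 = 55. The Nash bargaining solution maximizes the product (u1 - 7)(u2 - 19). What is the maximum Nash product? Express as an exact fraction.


Step 1: The Nash solution splits surplus symmetrically above the disagreement point
Step 2: u1 = (total + d1 - d2)/2 = (55 + 7 - 19)/2 = 43/2
Step 3: u2 = (total - d1 + d2)/2 = (55 - 7 + 19)/2 = 67/2
Step 4: Nash product = (43/2 - 7) * (67/2 - 19)
Step 5: = 29/2 * 29/2 = 841/4

841/4


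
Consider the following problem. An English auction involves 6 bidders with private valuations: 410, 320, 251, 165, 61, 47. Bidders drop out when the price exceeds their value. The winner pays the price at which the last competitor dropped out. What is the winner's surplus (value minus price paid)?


Step 1: Identify the highest value: 410
Step 2: Identify the second-highest value: 320
Step 3: The final price = second-highest value = 320
Step 4: Surplus = 410 - 320 = 90

90


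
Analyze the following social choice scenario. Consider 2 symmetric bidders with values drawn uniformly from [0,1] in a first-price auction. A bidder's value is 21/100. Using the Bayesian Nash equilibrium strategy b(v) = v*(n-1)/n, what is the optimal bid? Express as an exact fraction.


Step 1: The symmetric BNE bidding function is b(v) = v * (n-1) / n
Step 2: Substitute v = 21/100 and n = 2
Step 3: b = 21/100 * 1/2
Step 4: b = 21/200

21/200


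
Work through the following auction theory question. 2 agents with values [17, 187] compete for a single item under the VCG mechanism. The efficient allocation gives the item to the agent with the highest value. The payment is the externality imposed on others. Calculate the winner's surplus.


Step 1: The winner is the agent with the highest value: agent 1 with value 187
Step 2: Values of other agents: [17]
Step 3: VCG payment = max of others' values = 17
Step 4: Surplus = 187 - 17 = 170

170


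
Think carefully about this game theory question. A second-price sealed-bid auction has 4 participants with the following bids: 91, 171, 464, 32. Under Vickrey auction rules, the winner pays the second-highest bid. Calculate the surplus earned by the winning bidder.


Step 1: Sort bids in descending order: 464, 171, 91, 32
Step 2: The winning bid is the highest: 464
Step 3: The payment equals the second-highest bid: 171
Step 4: Surplus = winner's bid - payment = 464 - 171 = 293

293


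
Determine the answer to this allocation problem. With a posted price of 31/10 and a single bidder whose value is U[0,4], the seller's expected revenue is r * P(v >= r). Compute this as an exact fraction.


Step 1: Posted price r = 31/10, value support [0,4]
Step 2: P(v >= r) = (4 - 31/10)/4 = 9/40
Step 3: Expected revenue = r * P(v >= r) = 31/10 * 9/40
Step 4: Revenue = 279/400

279/400


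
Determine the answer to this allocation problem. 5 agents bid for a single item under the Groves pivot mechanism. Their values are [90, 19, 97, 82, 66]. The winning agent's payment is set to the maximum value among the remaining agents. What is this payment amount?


Step 1: The efficient winner is agent 2 with value 97
Step 2: Other agents' values: [90, 19, 82, 66]
Step 3: Pivot payment = max(others) = 90
Step 4: The winner pays 90

90


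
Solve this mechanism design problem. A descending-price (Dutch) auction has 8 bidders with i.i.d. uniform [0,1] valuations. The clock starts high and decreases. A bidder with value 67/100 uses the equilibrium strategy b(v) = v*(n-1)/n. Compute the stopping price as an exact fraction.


Step 1: Dutch auctions are strategically equivalent to first-price auctions
Step 2: The equilibrium bid is b(v) = v*(n-1)/n
Step 3: b = 67/100 * 7/8
Step 4: b = 469/800

469/800


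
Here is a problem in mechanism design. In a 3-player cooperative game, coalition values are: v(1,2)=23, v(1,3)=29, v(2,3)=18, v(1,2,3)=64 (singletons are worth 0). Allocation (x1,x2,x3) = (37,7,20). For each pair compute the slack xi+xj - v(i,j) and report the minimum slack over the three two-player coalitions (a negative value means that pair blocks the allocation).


Step 1: Slack for coalition (1,2): x1+x2 - v12 = 44 - 23 = 21
Step 2: Slack for coalition (1,3): x1+x3 - v13 = 57 - 29 = 28
Step 3: Slack for coalition (2,3): x2+x3 - v23 = 27 - 18 = 9
Step 4: Minimum slack = min(21, 28, 9) = 9, attained by (2,3); no pair can gain by deviating, so the allocation is in the core

9


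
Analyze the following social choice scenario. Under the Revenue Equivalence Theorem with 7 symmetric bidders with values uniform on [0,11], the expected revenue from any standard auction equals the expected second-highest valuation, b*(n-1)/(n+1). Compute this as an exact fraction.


Step 1: By Revenue Equivalence, expected revenue = b*(n-1)/(n+1)
Step 2: Substituting n = 7, b = 11
Step 3: Revenue = 11*(7-1)/(7+1) = 11*6/8
Step 4: Revenue = 66/8 = 33/4

33/4


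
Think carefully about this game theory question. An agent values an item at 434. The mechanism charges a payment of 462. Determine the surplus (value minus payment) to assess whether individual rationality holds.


Step 1: Surplus = value - payment = 434 - 462 = -28
Step 2: IR is violated (surplus < 0)

-28


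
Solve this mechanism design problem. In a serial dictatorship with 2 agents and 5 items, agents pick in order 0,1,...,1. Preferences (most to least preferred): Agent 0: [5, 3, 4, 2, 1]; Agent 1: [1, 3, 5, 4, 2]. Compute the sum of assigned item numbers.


Step 1: Agent 0 picks item 5
Step 2: Agent 1 picks item 1
Step 3: Sum = 5 + 1 = 6

6


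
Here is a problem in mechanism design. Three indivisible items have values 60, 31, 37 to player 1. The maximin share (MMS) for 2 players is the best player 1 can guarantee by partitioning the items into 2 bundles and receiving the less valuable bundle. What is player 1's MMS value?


Step 1: Item values = 60, 31, 37
Step 2: Enumerate all 2-bundle partitions and take the smaller bundle:
  Partition 1: {60} vs {31,37} -> bundles 60, 68; min = 60
  Partition 2: {31} vs {60,37} -> bundles 31, 97; min = 31
  Partition 3: {37} vs {60,31} -> bundles 37, 91; min = 37
Step 3: MMS = max(60, 31, 37) = 60

60


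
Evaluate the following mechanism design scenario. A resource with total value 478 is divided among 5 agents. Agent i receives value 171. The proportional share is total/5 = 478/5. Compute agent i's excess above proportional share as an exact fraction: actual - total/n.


Step 1: Proportional share = 478/5
Step 2: Agent's actual allocation = 171
Step 3: Excess = 171 - 478/5 = 377/5

377/5


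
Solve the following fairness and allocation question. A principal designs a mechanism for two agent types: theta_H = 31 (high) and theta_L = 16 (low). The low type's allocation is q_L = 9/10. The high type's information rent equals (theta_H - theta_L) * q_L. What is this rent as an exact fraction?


Step 1: theta_H - theta_L = 31 - 16 = 15
Step 2: Information rent = (theta_H - theta_L) * q_L
Step 3: = 15 * 9/10
Step 4: = 27/2

27/2


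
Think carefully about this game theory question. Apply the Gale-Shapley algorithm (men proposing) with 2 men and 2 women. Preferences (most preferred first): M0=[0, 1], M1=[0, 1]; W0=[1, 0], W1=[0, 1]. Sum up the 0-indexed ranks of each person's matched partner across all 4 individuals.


Step 1: Run Gale-Shapley (men propose, women hold best offer):
  M0 proposes to W0; she accepts
  M1 proposes to W0; she switches from M0
  M0 proposes to W1; she accepts
Step 2: Final matching: W0-M1, W1-M0
Step 3: 0-indexed ranks (man's rank of his match, then woman's): 0 + 0 + 1 + 0
Step 4: Total rank sum = 1

1


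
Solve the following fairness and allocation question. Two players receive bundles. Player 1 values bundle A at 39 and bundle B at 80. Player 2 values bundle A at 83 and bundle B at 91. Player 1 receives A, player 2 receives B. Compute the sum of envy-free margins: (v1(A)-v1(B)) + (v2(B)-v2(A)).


Step 1: Player 1's margin = v1(A) - v1(B) = 39 - 80 = -41
Step 2: Player 2's margin = v2(B) - v2(A) = 91 - 83 = 8
Step 3: Total margin = -41 + 8 = -33

-33


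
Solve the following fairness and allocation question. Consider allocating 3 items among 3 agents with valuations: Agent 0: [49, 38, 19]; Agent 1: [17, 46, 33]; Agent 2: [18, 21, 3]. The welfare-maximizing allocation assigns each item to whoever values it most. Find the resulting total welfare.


Step 1: For each item, find the maximum value among all agents.
Step 2: Item 0 -> Agent 0 (value 49)
Step 3: Item 1 -> Agent 1 (value 46)
Step 4: Item 2 -> Agent 1 (value 33)
Step 5: Total welfare = 49 + 46 + 33 = 128

128


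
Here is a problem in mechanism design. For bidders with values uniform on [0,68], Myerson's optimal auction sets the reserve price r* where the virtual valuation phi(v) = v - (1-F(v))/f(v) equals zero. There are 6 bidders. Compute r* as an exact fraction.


Step 1: For U[0,68], F(v) = v/68 and f(v) = 1/68
Step 2: phi(v) = v - (1 - v/68)/(1/68) = v - (68 - v) = 2v - 68
Step 3: Set phi(r*) = 0: 2r* - 68 = 0
Step 4: r* = 68/2 = 34 (the number of bidders n = 6 does not enter)

34


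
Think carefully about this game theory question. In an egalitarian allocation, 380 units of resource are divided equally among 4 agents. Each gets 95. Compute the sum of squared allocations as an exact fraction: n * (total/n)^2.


Step 1: Each agent's share = 380/4 = 95
Step 2: Square of each share = (95)^2 = 9025
Step 3: Sum of squares = 4 * 9025 = 36100

36100


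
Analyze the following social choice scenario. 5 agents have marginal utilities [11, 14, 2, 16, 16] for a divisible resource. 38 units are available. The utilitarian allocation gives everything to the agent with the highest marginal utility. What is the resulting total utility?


Step 1: The marginal utilities are [11, 14, 2, 16, 16]
Step 2: The highest marginal utility is 16
Step 3: All 38 units go to that agent
Step 4: Total utility = 16 * 38 = 608

608


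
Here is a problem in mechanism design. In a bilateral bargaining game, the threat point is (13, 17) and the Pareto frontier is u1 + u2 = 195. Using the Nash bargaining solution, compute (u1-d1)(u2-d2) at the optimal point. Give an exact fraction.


Step 1: The Nash solution splits surplus symmetrically above the disagreement point
Step 2: u1 = (total + d1 - d2)/2 = (195 + 13 - 17)/2 = 191/2
Step 3: u2 = (total - d1 + d2)/2 = (195 - 13 + 17)/2 = 199/2
Step 4: Nash product = (191/2 - 13) * (199/2 - 17)
Step 5: = 165/2 * 165/2 = 27225/4

27225/4


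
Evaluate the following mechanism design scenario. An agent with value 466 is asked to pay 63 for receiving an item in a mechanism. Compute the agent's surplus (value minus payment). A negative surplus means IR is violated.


Step 1: Surplus = value - payment = 466 - 63 = 403
Step 2: IR is satisfied (surplus >= 0)

403


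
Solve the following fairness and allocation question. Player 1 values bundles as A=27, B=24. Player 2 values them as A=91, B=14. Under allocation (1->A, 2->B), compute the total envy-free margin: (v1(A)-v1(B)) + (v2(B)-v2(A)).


Step 1: Player 1's margin = v1(A) - v1(B) = 27 - 24 = 3
Step 2: Player 2's margin = v2(B) - v2(A) = 14 - 91 = -77
Step 3: Total margin = 3 + -77 = -74

-74


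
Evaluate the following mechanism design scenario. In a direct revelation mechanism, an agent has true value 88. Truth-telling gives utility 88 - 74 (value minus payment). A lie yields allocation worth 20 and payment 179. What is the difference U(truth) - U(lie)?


Step 1: U(truth) = value - payment = 88 - 74 = 14
Step 2: U(lie) = allocation - payment = 20 - 179 = -159
Step 3: IC gap = 14 - (-159) = 173

173


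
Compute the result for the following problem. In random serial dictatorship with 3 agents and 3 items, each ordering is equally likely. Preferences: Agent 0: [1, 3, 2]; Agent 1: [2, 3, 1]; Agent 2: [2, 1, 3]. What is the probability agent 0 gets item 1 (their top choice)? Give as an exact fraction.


Step 1: Agent 0 wants item 1
Step 2: There are 6 possible orderings of agents
Step 3: In 5 orderings, agent 0 gets item 1
Step 4: Probability = 5/6

5/6


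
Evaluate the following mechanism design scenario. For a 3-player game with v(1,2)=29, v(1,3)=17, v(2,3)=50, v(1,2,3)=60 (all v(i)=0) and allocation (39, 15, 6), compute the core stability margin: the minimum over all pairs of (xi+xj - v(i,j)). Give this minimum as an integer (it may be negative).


Step 1: Slack for coalition (1,2): x1+x2 - v12 = 54 - 29 = 25
Step 2: Slack for coalition (1,3): x1+x3 - v13 = 45 - 17 = 28
Step 3: Slack for coalition (2,3): x2+x3 - v23 = 21 - 50 = -29
Step 4: Minimum slack = min(25, 28, -29) = -29, attained by (2,3); coalition (2,3) can block (slack < 0), so the allocation is not in the core

-29


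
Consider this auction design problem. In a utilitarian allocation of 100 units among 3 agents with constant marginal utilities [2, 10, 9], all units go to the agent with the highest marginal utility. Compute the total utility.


Step 1: The marginal utilities are [2, 10, 9]
Step 2: The highest marginal utility is 10
Step 3: All 100 units go to that agent
Step 4: Total utility = 10 * 100 = 1000

1000


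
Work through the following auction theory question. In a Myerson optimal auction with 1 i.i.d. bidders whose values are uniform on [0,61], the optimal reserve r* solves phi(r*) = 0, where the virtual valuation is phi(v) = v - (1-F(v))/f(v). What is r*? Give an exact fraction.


Step 1: For U[0,61], F(v) = v/61 and f(v) = 1/61
Step 2: phi(v) = v - (1 - v/61)/(1/61) = v - (61 - v) = 2v - 61
Step 3: Set phi(r*) = 0: 2r* - 61 = 0
Step 4: r* = 61/2 (the number of bidders n = 1 does not enter)

61/2


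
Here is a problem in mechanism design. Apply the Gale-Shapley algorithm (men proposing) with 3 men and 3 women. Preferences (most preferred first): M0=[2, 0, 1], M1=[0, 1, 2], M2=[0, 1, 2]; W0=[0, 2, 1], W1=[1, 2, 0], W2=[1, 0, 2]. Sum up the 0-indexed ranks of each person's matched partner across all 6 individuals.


Step 1: Run Gale-Shapley (men propose, women hold best offer):
  M0 proposes to W2; she accepts
  M1 proposes to W0; she accepts
  M2 proposes to W0; she switches from M1
  M1 proposes to W1; she accepts
Step 2: Final matching: W0-M2, W1-M1, W2-M0
Step 3: 0-indexed ranks (man's rank of his match, then woman's): 0 + 1 + 1 + 0 + 0 + 1
Step 4: Total rank sum = 3

3


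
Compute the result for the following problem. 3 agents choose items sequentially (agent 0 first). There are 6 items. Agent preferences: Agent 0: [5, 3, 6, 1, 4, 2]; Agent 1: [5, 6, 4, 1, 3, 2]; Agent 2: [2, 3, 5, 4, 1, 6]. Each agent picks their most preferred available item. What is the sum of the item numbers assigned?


Step 1: Agent 0 picks item 5
Step 2: Agent 1 picks item 6
Step 3: Agent 2 picks item 2
Step 4: Sum = 5 + 6 + 2 = 13

13


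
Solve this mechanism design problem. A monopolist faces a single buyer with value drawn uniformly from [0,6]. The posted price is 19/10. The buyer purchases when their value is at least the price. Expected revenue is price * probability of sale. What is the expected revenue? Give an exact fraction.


Step 1: Posted price r = 19/10, value support [0,6]
Step 2: P(v >= r) = (6 - 19/10)/6 = 41/60
Step 3: Expected revenue = r * P(v >= r) = 19/10 * 41/60
Step 4: Revenue = 779/600

779/600


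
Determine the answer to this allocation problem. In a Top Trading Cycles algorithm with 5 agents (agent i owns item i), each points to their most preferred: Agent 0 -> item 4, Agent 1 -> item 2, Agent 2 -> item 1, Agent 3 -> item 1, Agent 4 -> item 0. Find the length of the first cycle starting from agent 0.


Step 1: Trace the pointer graph from agent 0: 0 -> 4 -> 0
Step 2: A cycle is detected when we revisit agent 0
Step 3: The cycle is: 0 -> 4 -> 0
Step 4: Cycle length = 2

2


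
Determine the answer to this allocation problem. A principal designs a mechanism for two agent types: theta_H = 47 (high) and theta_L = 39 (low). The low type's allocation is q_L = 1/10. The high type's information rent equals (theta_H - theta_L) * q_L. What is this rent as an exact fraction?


Step 1: theta_H - theta_L = 47 - 39 = 8
Step 2: Information rent = (theta_H - theta_L) * q_L
Step 3: = 8 * 1/10
Step 4: = 4/5

4/5


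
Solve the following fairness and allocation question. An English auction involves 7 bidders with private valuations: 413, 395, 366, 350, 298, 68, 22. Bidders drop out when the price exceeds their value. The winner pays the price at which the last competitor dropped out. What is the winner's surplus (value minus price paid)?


Step 1: Identify the highest value: 413
Step 2: Identify the second-highest value: 395
Step 3: The final price = second-highest value = 395
Step 4: Surplus = 413 - 395 = 18

18


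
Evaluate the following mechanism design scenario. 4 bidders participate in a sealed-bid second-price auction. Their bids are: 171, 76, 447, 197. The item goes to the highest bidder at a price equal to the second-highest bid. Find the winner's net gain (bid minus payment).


Step 1: Sort bids in descending order: 447, 197, 171, 76
Step 2: The winning bid is the highest: 447
Step 3: The payment equals the second-highest bid: 197
Step 4: Surplus = winner's bid - payment = 447 - 197 = 250

250


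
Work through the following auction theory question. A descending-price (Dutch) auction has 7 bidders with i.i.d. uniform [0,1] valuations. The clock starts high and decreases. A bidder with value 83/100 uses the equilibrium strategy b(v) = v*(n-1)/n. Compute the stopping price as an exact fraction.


Step 1: Dutch auctions are strategically equivalent to first-price auctions
Step 2: The equilibrium bid is b(v) = v*(n-1)/n
Step 3: b = 83/100 * 6/7
Step 4: b = 249/350

249/350


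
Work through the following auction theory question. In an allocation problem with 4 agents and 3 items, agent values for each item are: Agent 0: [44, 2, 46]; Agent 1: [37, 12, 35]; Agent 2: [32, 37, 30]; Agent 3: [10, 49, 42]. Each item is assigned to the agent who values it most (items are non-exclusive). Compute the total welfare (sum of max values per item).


Step 1: For each item, find the maximum value among all agents.
Step 2: Item 0 -> Agent 0 (value 44)
Step 3: Item 1 -> Agent 3 (value 49)
Step 4: Item 2 -> Agent 0 (value 46)
Step 5: Total welfare = 44 + 49 + 46 = 139

139


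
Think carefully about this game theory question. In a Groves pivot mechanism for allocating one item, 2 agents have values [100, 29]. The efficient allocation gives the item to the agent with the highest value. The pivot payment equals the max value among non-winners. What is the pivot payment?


Step 1: The efficient winner is agent 0 with value 100
Step 2: Other agents' values: [29]
Step 3: Pivot payment = max(others) = 29
Step 4: The winner pays 29

29


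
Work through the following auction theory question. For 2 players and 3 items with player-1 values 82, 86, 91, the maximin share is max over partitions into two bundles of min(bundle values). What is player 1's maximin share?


Step 1: Item values = 82, 86, 91
Step 2: Enumerate all 2-bundle partitions and take the smaller bundle:
  Partition 1: {82} vs {86,91} -> bundles 82, 177; min = 82
  Partition 2: {86} vs {82,91} -> bundles 86, 173; min = 86
  Partition 3: {91} vs {82,86} -> bundles 91, 168; min = 91
Step 3: MMS = max(82, 86, 91) = 91

91


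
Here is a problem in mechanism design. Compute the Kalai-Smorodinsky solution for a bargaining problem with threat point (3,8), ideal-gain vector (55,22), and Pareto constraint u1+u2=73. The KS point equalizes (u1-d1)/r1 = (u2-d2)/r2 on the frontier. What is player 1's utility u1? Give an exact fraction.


Step 1: At the KS point, (u1-d1)/r1 = (u2-d2)/r2 = t and u1+u2 = 73
Step 2: u1 = d1 + r1*t and u2 = d2 + r2*t, so (d1 + r1*t) + (d2 + r2*t) = 73
Step 3: t = (73 - 3 - 8)/(55 + 22) = 62/77
Step 4: u1 = d1 + r1*t = 3 + 55 * 62/77 = 331/7
Step 5: (Check: u2 = d2 + r2*t = 180/7; u1+u2 = 331/7 + 180/7 = 73, on the frontier.)

331/7


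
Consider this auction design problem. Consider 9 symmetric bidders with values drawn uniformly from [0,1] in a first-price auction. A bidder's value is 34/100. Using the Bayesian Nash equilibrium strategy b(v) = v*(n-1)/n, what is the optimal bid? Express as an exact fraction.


Step 1: The symmetric BNE bidding function is b(v) = v * (n-1) / n
Step 2: Substitute v = 17/50 and n = 9
Step 3: b = 17/50 * 8/9
Step 4: b = 68/225

68/225


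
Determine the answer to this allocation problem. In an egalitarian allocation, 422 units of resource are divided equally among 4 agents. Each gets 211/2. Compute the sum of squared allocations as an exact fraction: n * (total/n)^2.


Step 1: Each agent's share = 422/4 = 211/2
Step 2: Square of each share = (211/2)^2 = 44521/4
Step 3: Sum of squares = 4 * 44521/4 = 44521

44521


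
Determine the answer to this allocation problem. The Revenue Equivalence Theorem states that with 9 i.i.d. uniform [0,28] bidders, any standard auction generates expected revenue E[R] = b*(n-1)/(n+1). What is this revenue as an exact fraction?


Step 1: By Revenue Equivalence, expected revenue = b*(n-1)/(n+1)
Step 2: Substituting n = 9, b = 28
Step 3: Revenue = 28*(9-1)/(9+1) = 28*8/10
Step 4: Revenue = 224/10 = 112/5

112/5


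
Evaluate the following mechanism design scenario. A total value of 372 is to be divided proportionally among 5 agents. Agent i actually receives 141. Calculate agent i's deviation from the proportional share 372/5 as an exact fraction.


Step 1: Proportional share = 372/5
Step 2: Agent's actual allocation = 141
Step 3: Excess = 141 - 372/5 = 333/5

333/5


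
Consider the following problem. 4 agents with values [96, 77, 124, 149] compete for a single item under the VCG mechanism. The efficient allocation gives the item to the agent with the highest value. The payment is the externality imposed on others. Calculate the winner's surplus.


Step 1: The winner is the agent with the highest value: agent 3 with value 149
Step 2: Values of other agents: [96, 77, 124]
Step 3: VCG payment = max of others' values = 124
Step 4: Surplus = 149 - 124 = 25

25


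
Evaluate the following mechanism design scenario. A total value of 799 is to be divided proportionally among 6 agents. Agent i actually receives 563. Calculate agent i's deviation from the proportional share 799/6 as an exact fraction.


Step 1: Proportional share = 799/6
Step 2: Agent's actual allocation = 563
Step 3: Excess = 563 - 799/6 = 2579/6

2579/6


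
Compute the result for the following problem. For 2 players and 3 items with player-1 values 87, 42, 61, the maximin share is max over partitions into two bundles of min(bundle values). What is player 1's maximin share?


Step 1: Item values = 87, 42, 61
Step 2: Enumerate all 2-bundle partitions and take the smaller bundle:
  Partition 1: {87} vs {42,61} -> bundles 87, 103; min = 87
  Partition 2: {42} vs {87,61} -> bundles 42, 148; min = 42
  Partition 3: {61} vs {87,42} -> bundles 61, 129; min = 61
Step 3: MMS = max(87, 42, 61) = 87

87


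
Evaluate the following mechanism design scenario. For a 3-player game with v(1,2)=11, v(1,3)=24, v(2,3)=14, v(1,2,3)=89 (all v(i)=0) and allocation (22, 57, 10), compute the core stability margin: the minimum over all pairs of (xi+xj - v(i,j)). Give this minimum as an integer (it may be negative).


Step 1: Slack for coalition (1,2): x1+x2 - v12 = 79 - 11 = 68
Step 2: Slack for coalition (1,3): x1+x3 - v13 = 32 - 24 = 8
Step 3: Slack for coalition (2,3): x2+x3 - v23 = 67 - 14 = 53
Step 4: Minimum slack = min(68, 8, 53) = 8, attained by (1,3); no pair can gain by deviating, so the allocation is in the core

8


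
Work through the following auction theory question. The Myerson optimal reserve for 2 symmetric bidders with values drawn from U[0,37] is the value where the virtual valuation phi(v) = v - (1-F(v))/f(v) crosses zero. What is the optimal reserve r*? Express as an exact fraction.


Step 1: For U[0,37], F(v) = v/37 and f(v) = 1/37
Step 2: phi(v) = v - (1 - v/37)/(1/37) = v - (37 - v) = 2v - 37
Step 3: Set phi(r*) = 0: 2r* - 37 = 0
Step 4: r* = 37/2 (the number of bidders n = 2 does not enter)

37/2


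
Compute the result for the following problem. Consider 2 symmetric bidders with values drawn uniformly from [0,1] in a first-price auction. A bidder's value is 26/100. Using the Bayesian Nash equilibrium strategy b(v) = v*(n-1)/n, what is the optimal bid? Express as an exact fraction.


Step 1: The symmetric BNE bidding function is b(v) = v * (n-1) / n
Step 2: Substitute v = 13/50 and n = 2
Step 3: b = 13/50 * 1/2
Step 4: b = 13/100

13/100


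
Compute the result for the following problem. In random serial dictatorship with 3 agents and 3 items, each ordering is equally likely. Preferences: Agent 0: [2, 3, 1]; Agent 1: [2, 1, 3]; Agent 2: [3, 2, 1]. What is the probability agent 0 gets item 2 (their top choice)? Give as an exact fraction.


Step 1: Agent 0 wants item 2
Step 2: There are 6 possible orderings of agents
Step 3: In 3 orderings, agent 0 gets item 2
Step 4: Probability = 3/6 = 1/2

1/2


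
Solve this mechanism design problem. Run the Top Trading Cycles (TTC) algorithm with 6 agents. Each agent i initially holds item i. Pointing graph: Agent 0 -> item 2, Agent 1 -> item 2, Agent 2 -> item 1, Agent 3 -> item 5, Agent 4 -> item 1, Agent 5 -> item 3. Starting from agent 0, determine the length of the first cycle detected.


Step 1: Trace the pointer graph from agent 0: 0 -> 2 -> 1 -> 2
Step 2: A cycle is detected when we revisit agent 2
Step 3: The cycle is: 2 -> 1 -> 2
Step 4: Cycle length = 2

2


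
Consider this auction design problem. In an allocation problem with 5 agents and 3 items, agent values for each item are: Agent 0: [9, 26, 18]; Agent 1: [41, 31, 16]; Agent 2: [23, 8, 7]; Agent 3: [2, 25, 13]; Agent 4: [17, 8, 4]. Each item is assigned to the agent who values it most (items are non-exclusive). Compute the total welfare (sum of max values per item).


Step 1: For each item, find the maximum value among all agents.
Step 2: Item 0 -> Agent 1 (value 41)
Step 3: Item 1 -> Agent 1 (value 31)
Step 4: Item 2 -> Agent 0 (value 18)
Step 5: Total welfare = 41 + 31 + 18 = 90

90


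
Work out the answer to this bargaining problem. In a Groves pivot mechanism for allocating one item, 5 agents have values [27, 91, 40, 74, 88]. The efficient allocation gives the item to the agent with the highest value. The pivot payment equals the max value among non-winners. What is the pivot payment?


Step 1: The efficient winner is agent 1 with value 91
Step 2: Other agents' values: [27, 40, 74, 88]
Step 3: Pivot payment = max(others) = 88
Step 4: The winner pays 88

88


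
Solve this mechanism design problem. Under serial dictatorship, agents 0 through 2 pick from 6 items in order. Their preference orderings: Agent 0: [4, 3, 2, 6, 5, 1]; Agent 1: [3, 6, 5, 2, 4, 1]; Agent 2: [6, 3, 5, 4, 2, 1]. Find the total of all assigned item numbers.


Step 1: Agent 0 picks item 4
Step 2: Agent 1 picks item 3
Step 3: Agent 2 picks item 6
Step 4: Sum = 4 + 3 + 6 = 13

13


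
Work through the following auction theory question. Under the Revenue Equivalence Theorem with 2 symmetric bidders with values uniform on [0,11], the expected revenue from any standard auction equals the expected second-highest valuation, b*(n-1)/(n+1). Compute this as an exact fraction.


Step 1: By Revenue Equivalence, expected revenue = b*(n-1)/(n+1)
Step 2: Substituting n = 2, b = 11
Step 3: Revenue = 11*(2-1)/(2+1) = 11*1/3
Step 4: Revenue = 11/3

11/3


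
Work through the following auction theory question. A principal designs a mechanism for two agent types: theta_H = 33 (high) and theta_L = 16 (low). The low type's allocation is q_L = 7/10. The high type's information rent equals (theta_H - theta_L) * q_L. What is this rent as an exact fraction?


Step 1: theta_H - theta_L = 33 - 16 = 17
Step 2: Information rent = (theta_H - theta_L) * q_L
Step 3: = 17 * 7/10
Step 4: = 119/10

119/10


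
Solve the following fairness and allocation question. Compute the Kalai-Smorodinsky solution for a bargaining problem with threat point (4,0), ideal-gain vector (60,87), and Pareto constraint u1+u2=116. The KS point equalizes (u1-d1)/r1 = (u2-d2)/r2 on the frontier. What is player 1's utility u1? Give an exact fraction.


Step 1: At the KS point, (u1-d1)/r1 = (u2-d2)/r2 = t and u1+u2 = 116
Step 2: u1 = d1 + r1*t and u2 = d2 + r2*t, so (d1 + r1*t) + (d2 + r2*t) = 116
Step 3: t = (116 - 4 - 0)/(60 + 87) = 112/147 = 16/21
Step 4: u1 = d1 + r1*t = 4 + 60 * 16/21 = 348/7
Step 5: (Check: u2 = d2 + r2*t = 464/7; u1+u2 = 348/7 + 464/7 = 116, on the frontier.)

348/7


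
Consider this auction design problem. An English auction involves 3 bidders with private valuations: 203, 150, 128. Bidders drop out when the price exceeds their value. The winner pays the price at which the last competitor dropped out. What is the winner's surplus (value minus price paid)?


Step 1: Identify the highest value: 203
Step 2: Identify the second-highest value: 150
Step 3: The final price = second-highest value = 150
Step 4: Surplus = 203 - 150 = 53

53


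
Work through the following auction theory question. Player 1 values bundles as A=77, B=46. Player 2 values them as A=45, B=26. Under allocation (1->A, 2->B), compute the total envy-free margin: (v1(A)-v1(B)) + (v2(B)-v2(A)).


Step 1: Player 1's margin = v1(A) - v1(B) = 77 - 46 = 31
Step 2: Player 2's margin = v2(B) - v2(A) = 26 - 45 = -19
Step 3: Total margin = 31 + -19 = 12

12


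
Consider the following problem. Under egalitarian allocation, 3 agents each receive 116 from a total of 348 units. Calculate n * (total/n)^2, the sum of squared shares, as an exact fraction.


Step 1: Each agent's share = 348/3 = 116
Step 2: Square of each share = (116)^2 = 13456
Step 3: Sum of squares = 3 * 13456 = 40368

40368


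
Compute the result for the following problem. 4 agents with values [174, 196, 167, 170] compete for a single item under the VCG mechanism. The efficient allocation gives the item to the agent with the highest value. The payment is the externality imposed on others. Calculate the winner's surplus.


Step 1: The winner is the agent with the highest value: agent 1 with value 196
Step 2: Values of other agents: [174, 167, 170]
Step 3: VCG payment = max of others' values = 174
Step 4: Surplus = 196 - 174 = 22

22


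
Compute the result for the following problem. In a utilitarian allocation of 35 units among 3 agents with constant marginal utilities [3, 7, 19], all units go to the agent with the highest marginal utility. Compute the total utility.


Step 1: The marginal utilities are [3, 7, 19]
Step 2: The highest marginal utility is 19
Step 3: All 35 units go to that agent
Step 4: Total utility = 19 * 35 = 665

665


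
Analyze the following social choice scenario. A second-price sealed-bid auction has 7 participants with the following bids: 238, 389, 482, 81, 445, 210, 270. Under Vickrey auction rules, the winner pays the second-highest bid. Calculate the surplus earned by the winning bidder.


Step 1: Sort bids in descending order: 482, 445, 389, 270, 238, 210, 81
Step 2: The winning bid is the highest: 482
Step 3: The payment equals the second-highest bid: 445
Step 4: Surplus = winner's bid - payment = 482 - 445 = 37

37


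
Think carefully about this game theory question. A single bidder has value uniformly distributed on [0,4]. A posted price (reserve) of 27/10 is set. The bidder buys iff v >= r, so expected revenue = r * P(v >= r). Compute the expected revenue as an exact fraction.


Step 1: Posted price r = 27/10, value support [0,4]
Step 2: P(v >= r) = (4 - 27/10)/4 = 13/40
Step 3: Expected revenue = r * P(v >= r) = 27/10 * 13/40
Step 4: Revenue = 351/400

351/400


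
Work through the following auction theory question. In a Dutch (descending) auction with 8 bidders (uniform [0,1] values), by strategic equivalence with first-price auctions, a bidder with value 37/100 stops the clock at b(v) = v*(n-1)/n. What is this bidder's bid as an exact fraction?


Step 1: Dutch auctions are strategically equivalent to first-price auctions
Step 2: The equilibrium bid is b(v) = v*(n-1)/n
Step 3: b = 37/100 * 7/8
Step 4: b = 259/800

259/800


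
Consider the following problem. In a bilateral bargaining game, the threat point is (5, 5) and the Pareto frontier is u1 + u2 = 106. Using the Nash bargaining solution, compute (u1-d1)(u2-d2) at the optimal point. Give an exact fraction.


Step 1: The Nash solution splits surplus symmetrically above the disagreement point
Step 2: u1 = (total + d1 - d2)/2 = (106 + 5 - 5)/2 = 53
Step 3: u2 = (total - d1 + d2)/2 = (106 - 5 + 5)/2 = 53
Step 4: Nash product = (53 - 5) * (53 - 5)
Step 5: = 48 * 48 = 2304

2304


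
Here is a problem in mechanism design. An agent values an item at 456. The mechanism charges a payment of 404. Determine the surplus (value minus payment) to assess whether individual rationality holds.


Step 1: Surplus = value - payment = 456 - 404 = 52
Step 2: IR is satisfied (surplus >= 0)

52


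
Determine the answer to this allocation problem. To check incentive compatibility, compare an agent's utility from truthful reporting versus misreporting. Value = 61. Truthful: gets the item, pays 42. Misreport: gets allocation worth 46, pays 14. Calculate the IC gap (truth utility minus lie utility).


Step 1: U(truth) = value - payment = 61 - 42 = 19
Step 2: U(lie) = allocation - payment = 46 - 14 = 32
Step 3: IC gap = 19 - 32 = -13

-13


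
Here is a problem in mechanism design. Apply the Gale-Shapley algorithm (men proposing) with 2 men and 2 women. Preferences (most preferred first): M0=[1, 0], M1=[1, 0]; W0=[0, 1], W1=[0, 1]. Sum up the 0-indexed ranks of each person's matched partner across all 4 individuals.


Step 1: Run Gale-Shapley (men propose, women hold best offer):
  M0 proposes to W1; she accepts
  M1 proposes to W1; rejected
  M1 proposes to W0; she accepts
Step 2: Final matching: W0-M1, W1-M0
Step 3: 0-indexed ranks (man's rank of his match, then woman's): 1 + 1 + 0 + 0
Step 4: Total rank sum = 2

2


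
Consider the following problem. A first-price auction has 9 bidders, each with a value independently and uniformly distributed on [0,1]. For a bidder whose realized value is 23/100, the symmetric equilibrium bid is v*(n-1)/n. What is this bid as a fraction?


Step 1: The symmetric BNE bidding function is b(v) = v * (n-1) / n
Step 2: Substitute v = 23/100 and n = 9
Step 3: b = 23/100 * 8/9
Step 4: b = 46/225

46/225


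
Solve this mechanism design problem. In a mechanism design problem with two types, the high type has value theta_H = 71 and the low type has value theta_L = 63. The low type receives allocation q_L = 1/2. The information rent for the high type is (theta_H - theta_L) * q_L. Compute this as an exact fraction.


Step 1: theta_H - theta_L = 71 - 63 = 8
Step 2: Information rent = (theta_H - theta_L) * q_L
Step 3: = 8 * 1/2
Step 4: = 4

4


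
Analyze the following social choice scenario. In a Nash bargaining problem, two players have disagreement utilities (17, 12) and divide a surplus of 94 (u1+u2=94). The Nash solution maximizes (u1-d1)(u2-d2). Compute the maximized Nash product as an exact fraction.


Step 1: The Nash solution splits surplus symmetrically above the disagreement point
Step 2: u1 = (total + d1 - d2)/2 = (94 + 17 - 12)/2 = 99/2
Step 3: u2 = (total - d1 + d2)/2 = (94 - 17 + 12)/2 = 89/2
Step 4: Nash product = (99/2 - 17) * (89/2 - 12)
Step 5: = 65/2 * 65/2 = 4225/4

4225/4


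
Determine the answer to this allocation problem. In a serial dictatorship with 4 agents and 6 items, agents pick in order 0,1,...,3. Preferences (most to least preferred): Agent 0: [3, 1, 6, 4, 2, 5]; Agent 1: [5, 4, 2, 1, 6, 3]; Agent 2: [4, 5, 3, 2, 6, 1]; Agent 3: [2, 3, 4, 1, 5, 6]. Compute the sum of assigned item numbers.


Step 1: Agent 0 picks item 3
Step 2: Agent 1 picks item 5
Step 3: Agent 2 picks item 4
Step 4: Agent 3 picks item 2
Step 5: Sum = 3 + 5 + 4 + 2 = 14

14


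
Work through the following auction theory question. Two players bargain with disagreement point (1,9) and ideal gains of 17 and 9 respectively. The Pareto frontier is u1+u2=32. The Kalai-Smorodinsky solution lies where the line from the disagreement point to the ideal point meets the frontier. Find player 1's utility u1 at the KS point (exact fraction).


Step 1: At the KS point, (u1-d1)/r1 = (u2-d2)/r2 = t and u1+u2 = 32
Step 2: u1 = d1 + r1*t and u2 = d2 + r2*t, so (d1 + r1*t) + (d2 + r2*t) = 32
Step 3: t = (32 - 1 - 9)/(17 + 9) = 22/26 = 11/13
Step 4: u1 = d1 + r1*t = 1 + 17 * 11/13 = 200/13
Step 5: (Check: u2 = d2 + r2*t = 216/13; u1+u2 = 200/13 + 216/13 = 32, on the frontier.)

200/13
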